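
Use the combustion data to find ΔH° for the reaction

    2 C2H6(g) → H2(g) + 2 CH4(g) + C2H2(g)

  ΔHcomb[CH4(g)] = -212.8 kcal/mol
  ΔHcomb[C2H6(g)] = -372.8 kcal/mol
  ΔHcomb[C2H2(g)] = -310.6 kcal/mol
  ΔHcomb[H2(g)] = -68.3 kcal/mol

With combustion enthalpies, reactants minus products:
= [2·(-372.8)] − [1·(-68.3) + 2·(-212.8) + 1·(-310.6)]
= 58.9 kcal/mol

ΔH° = 58.9 kcal/mol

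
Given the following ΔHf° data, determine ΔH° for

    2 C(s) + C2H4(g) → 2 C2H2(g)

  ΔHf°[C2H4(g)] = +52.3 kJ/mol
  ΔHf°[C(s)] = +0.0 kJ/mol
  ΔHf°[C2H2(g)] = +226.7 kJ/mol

ΔH° = 401.1 kJ/mol

Products: 2·(+226.7) = +453.4
Reactants: 2·(+0.0) + 1·(+52.3) = +52.3
ΔH° = (+453.4) − (+52.3) = 401.1 kJ/mol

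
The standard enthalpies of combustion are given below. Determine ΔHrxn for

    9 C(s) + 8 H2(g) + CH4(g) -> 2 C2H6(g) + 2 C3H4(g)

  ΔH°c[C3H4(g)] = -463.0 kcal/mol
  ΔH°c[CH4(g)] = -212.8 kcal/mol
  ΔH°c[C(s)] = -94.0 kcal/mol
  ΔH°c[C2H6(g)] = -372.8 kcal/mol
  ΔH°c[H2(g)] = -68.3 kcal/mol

With combustion enthalpies, reactants minus products:
= [9·(-94.0) + 8·(-68.3) + 1·(-212.8)] − [2·(-372.8) + 2·(-463.0)]
= 66.4 kcal/mol

ΔHrxn = 66.4 kcal/mol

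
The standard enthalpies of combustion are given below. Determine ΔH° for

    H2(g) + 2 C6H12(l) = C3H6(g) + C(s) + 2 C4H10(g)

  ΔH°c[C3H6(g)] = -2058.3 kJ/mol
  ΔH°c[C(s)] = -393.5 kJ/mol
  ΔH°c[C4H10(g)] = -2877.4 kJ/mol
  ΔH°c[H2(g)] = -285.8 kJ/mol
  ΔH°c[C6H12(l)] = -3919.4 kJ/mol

Using ΔH = Σ nΔHc°(reactants) − Σ nΔHc°(products):
= [1·(-285.8) + 2·(-3919.4)] − [1·(-2058.3) + 1·(-393.5) + 2·(-2877.4)]
= 82.0 kJ/mol

ΔH° = 82.0 kJ/mol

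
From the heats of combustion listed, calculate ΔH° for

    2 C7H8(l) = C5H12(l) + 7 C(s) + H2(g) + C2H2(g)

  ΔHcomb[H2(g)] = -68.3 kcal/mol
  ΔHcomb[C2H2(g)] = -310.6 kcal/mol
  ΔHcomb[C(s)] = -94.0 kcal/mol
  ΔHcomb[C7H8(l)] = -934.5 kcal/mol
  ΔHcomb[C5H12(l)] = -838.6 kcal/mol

ΔH° = 6.5 kcal/mol

Using ΔH = Σ nΔHc°(reactants) − Σ nΔHc°(products):
= [2·(-934.5)] − [1·(-838.6) + 7·(-94.0) + 1·(-68.3) + 1·(-310.6)]
= 6.5 kcal/mol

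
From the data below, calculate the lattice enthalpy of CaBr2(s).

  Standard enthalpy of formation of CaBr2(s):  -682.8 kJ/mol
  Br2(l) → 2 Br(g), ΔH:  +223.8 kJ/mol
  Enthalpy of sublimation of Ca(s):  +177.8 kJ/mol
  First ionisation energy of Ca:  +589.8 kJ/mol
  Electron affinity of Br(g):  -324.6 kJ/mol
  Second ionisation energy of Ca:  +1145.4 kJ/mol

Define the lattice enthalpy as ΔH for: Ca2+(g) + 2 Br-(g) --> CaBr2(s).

ΔHf° = 1·ΔHsub + 1·(ΣIE) + 1·D(Br2) + 2·EA + U
-682.8 = 1·(+177.8) + 1·(+1735.2) + 1·(+223.8) + 2·(-324.6) + U
U = -682.8 − (+1487.6) = -2170.4 kJ/mol

U = -2170.4 kJ/mol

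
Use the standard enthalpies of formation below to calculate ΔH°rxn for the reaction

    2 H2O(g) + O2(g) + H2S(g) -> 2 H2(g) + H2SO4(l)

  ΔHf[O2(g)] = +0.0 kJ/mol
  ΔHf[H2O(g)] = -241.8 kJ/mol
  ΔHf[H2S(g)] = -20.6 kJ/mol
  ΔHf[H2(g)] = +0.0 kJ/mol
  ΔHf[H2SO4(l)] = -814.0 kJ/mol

ΔH°rxn = -309.8 kJ/mol

ΔH°rxn = Σ nΔHf°(products) − Σ nΔHf°(reactants).
Products: 2·(+0.0) + 1·(-814.0) = -814.0
Reactants: 2·(-241.8) + 1·(+0.0) + 1·(-20.6) = -504.2
ΔH°rxn = (-814.0) − (-504.2) = -309.8 kJ/mol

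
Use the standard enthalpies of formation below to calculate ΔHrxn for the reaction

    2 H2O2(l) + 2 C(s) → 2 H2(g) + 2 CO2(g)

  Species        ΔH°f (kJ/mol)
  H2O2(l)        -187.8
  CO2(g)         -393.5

ΔHrxn = -411.4 kJ/mol

Products: 2·(+0.0) + 2·(-393.5) = -787.0
Reactants: 2·(-187.8) + 2·(+0.0) = -375.6
ΔHrxn = (-787.0) − (-375.6) = -411.4 kJ/mol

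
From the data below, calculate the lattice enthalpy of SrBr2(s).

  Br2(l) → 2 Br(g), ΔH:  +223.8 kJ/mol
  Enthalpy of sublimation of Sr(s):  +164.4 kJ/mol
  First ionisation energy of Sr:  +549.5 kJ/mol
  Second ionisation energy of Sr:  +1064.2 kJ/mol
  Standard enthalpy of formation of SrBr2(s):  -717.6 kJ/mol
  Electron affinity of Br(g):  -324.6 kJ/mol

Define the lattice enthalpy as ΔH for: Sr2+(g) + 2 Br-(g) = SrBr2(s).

U = -2070.3 kJ/mol

ΔHf° = 1·ΔHsub + 1·(ΣIE) + 1·D(Br2) + 2·EA + U
-717.6 = 1·(+164.4) + 1·(+1613.7) + 1·(+223.8) + 2·(-324.6) + U
U = -717.6 − (+1352.7) = -2070.3 kJ/mol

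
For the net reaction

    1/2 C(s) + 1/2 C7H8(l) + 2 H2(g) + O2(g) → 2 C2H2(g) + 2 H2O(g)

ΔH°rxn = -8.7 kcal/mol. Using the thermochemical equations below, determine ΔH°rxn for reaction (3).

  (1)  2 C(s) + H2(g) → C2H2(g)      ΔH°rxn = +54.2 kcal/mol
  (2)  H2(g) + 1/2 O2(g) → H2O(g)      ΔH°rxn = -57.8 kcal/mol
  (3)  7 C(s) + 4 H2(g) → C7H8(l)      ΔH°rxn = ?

ΔH°rxn = 3.0 kcal/mol

(1) × 2 (scale by 2 for the 2 C2H2(g)): (2)·(+54.2) = +108.4 kcal/mol
(2) × 2 (×2 to match 2 H2O(g) in the target): (2)·(-57.8) = -115.6 kcal/mol
(3) reversed and × 1/2 (C7H8(l) must end up as a reactant; ×1/2 to match 1/2 C7H8(l) in the target): contributes −1/2·x
-8.7 = (+108.4) + (-115.6) − 1/2·x
x = (-8.7 − (-7.2)) / (-1/2) = 3.0 kcal/mol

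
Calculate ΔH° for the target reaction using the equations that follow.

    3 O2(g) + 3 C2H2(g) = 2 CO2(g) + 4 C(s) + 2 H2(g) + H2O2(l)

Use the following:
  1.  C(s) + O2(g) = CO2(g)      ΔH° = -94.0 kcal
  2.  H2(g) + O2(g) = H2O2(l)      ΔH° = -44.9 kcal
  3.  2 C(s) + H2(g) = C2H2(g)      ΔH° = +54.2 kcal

ΔH° = -395.5 kcal

eq. 1 × 2: (2)·(-94.0) = -188.0 kcal
eq. 2 as written: -44.9 kcal
eq. 3 reversed and × 3: (-3)·(+54.2) = -162.6 kcal
ΔH° = (2)·(-94.0) + (1)·(-44.9) + (-3)·(+54.2) = -395.5 kcal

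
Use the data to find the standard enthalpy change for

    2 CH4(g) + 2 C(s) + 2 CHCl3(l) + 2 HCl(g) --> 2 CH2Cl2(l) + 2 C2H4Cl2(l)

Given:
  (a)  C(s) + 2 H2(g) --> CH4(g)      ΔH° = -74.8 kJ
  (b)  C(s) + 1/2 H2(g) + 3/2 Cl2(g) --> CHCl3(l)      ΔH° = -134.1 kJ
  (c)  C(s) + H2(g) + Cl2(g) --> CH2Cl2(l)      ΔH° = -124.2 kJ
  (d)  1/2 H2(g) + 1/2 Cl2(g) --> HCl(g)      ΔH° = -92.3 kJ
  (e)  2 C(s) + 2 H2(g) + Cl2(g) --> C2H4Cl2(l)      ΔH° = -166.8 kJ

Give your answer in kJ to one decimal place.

ΔH° = 20.4 kJ

(a) reversed and × 2 (CH4(g) must end up as a reactant; ×2 to match 2 CH4(g) in the target): (-2)·(-74.8) = +149.6 kJ
(b) reversed and × 2 (reverse to put CHCl3(l) on the reactant side; ×2 to match 2 CHCl3(l) in the target): (-2)·(-134.1) = +268.2 kJ
(c) × 2 (scale by 2 for the 2 CH2Cl2(l)): (2)·(-124.2) = -248.4 kJ
(d) reversed and × 2 (HCl(g) must end up as a reactant; scale by 2 for the 2 HCl(g)): (-2)·(-92.3) = +184.6 kJ
(e) × 2 (scale by 2 for the 2 C2H4Cl2(l)): (2)·(-166.8) = -333.6 kJ
ΔH° = (+149.6) + (+268.2) + (-248.4) + (+184.6) + (-333.6) = 20.4 kJ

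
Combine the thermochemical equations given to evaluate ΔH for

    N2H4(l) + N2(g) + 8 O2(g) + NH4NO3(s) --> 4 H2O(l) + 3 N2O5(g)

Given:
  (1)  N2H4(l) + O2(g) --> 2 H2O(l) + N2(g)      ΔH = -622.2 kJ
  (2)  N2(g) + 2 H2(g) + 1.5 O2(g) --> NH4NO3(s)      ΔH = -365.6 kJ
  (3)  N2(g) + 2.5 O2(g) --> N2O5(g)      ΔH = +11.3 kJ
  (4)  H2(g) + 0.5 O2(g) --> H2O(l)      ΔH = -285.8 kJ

ΔH = -794.3 kJ

(1) as written (N2H4(l) already on the reactant side): -622.2 kJ
(2) reversed (reverse to put NH4NO3(s) on the reactant side): +365.6 kJ
(3) × 3 (scale by 3 for the 3 N2O5(g)): (3)·(+11.3) = +33.9 kJ
(4) × 2: (2)·(-285.8) = -571.6 kJ
Since enthalpy is a state function, ΔH = (1)·(-622.2) + (-1)·(-365.6) + (3)·(+11.3) + (2)·(-285.8) = -794.3 kJ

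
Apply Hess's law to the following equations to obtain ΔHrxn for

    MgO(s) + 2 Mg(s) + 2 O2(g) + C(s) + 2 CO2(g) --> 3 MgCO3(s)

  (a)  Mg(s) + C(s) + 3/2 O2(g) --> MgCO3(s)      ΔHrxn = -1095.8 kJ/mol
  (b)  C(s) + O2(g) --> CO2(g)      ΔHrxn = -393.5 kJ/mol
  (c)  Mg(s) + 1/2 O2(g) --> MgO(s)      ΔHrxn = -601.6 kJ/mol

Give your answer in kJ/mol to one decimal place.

ΔHrxn = -1898.8 kJ/mol

(a) × 3 (scale by 3 for the 3 MgCO3(s)): (3)·(-1095.8) = -3287.4 kJ/mol
(b) reversed and × 2 (CO2(g) must end up as a reactant; ×2 to match 2 CO2(g) in the target): (-2)·(-393.5) = +787.0 kJ/mol
(c) reversed (MgO(s) must end up as a reactant): +601.6 kJ/mol
Summing the manipulated equations, ΔHrxn = (-3287.4) + (+787.0) + (+601.6) = -1898.8 kJ/mol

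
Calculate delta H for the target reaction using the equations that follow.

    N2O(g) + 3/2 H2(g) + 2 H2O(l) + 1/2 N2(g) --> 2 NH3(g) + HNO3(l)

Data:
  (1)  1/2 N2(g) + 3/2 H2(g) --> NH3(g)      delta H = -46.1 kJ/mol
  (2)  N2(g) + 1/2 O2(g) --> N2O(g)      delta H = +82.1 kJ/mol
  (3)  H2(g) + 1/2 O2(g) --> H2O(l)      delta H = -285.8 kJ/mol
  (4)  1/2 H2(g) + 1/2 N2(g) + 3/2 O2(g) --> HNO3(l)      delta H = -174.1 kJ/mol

delta H = 223.2 kJ/mol

(1) × 2 (scale by 2 for the 2 NH3(g)): (2)·(-46.1) = -92.2 kJ/mol
(2) reversed (N2O(g) must end up as a reactant): -82.1 kJ/mol
(3) reversed and × 2 (reverse to put H2O(l) on the reactant side; scale by 2 for the 2 H2O(l)): (-2)·(-285.8) = +571.6 kJ/mol
(4) as written (HNO3(l) already on the product side): -174.1 kJ/mol
By Hess's law, delta H = (2)·(-46.1) + (-1)·(+82.1) + (-2)·(-285.8) + (1)·(-174.1) = 223.2 kJ/mol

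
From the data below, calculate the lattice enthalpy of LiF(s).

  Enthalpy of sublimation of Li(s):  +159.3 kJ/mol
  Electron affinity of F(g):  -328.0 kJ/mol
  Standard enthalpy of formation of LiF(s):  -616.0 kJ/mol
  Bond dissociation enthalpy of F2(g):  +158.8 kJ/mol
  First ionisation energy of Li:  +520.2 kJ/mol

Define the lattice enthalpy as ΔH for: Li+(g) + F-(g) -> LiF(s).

U = -1046.9 kJ/mol

ΔHf° = 1·ΔHsub + 1·(ΣIE) + 1/2·D(F2) + 1·EA + U
-616.0 = 1·(+159.3) + 1·(+520.2) + 1/2·(+158.8) + 1·(-328.0) + U
U = -616.0 − (+430.9) = -1046.9 kJ/mol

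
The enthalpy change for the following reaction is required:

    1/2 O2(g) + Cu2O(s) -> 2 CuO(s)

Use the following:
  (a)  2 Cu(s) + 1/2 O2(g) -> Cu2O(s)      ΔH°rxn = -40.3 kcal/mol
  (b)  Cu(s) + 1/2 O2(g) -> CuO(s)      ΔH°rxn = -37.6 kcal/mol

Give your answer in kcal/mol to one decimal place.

(a) reversed (Cu2O(s) must end up as a reactant): +40.3 kcal/mol
(b) × 2 (×2 to match 2 CuO(s) in the target): (2)·(-37.6) = -75.2 kcal/mol
Combining the equations, ΔH°rxn = (+40.3) + (-75.2) = -34.9 kcal/mol

ΔH°rxn = -34.9 kcal/mol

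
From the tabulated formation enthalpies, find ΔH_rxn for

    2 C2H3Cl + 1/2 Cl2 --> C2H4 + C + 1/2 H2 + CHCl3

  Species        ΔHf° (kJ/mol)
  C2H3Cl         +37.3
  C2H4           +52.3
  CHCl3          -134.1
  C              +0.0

ΔH_rxn = -156.4 kJ/mol

Products: 1·(+52.3) + 1·(+0.0) + 1/2·(+0.0) + 1·(-134.1) = -81.8
Reactants: 2·(+37.3) + 1/2·(+0.0) = +74.6
ΔH_rxn = (-81.8) − (+74.6) = -156.4 kJ/mol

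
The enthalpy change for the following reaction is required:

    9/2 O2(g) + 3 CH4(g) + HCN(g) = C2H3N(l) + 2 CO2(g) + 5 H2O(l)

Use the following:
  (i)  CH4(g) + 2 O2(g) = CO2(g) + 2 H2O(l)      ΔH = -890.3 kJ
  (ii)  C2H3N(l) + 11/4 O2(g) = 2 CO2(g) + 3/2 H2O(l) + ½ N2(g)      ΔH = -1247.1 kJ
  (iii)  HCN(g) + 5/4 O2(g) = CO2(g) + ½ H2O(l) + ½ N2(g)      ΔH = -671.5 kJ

(i) × 3 (scale by 3 for the 3 CH4(g)): (3)·(-890.3) = -2670.9 kJ
(ii) reversed (C2H3N(l) must end up as a product): +1247.1 kJ
(iii) as written (HCN(g) already on the reactant side): -671.5 kJ
Summing the manipulated equations, ΔH = (3)·(-890.3) + (-1)·(-1247.1) + (1)·(-671.5) = -2095.3 kJ

ΔH = -2095.3 kJ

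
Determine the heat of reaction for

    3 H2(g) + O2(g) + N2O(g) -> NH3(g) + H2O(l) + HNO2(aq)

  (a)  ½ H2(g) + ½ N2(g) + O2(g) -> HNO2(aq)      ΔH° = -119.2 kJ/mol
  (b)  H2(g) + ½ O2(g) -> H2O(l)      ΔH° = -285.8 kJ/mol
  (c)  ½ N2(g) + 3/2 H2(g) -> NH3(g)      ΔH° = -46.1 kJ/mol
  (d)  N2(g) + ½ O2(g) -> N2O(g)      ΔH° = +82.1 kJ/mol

ΔH° = -533.2 kJ/mol

(a) as written (HNO2(aq) already on the product side): -119.2 kJ/mol
(b) as written (H2O(l) already on the product side): -285.8 kJ/mol
(c) as written (NH3(g) already on the product side): -46.1 kJ/mol
(d) reversed (reverse to put N2O(g) on the reactant side): -82.1 kJ/mol
Summing the manipulated equations, ΔH° = (1)·(-119.2) + (1)·(-285.8) + (1)·(-46.1) + (-1)·(+82.1) = -533.2 kJ/mol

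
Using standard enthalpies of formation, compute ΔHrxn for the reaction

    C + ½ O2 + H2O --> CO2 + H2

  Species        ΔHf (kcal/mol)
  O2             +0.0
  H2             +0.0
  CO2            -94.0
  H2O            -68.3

ΔH°rxn = Σ nΔHf°(products) − Σ nΔHf°(reactants).
Products: 1·(-94.0) + 1·(+0.0) = -94.0
Reactants: 1·(+0.0) + 1/2·(+0.0) + 1·(-68.3) = -68.3
ΔHrxn = (-94.0) − (-68.3) = -25.7 kcal/mol

ΔHrxn = -25.7 kcal/mol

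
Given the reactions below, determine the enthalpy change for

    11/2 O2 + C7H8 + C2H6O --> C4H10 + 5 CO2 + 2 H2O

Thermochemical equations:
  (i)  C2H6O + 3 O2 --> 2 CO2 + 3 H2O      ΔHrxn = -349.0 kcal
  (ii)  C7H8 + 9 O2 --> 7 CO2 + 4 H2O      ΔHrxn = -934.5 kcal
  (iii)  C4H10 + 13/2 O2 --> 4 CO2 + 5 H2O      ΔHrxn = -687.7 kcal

ΔHrxn = -595.8 kcal

(i) as written (C2H6O already on the reactant side): -349.0 kcal
(ii) as written (C7H8 already on the reactant side): -934.5 kcal
(iii) reversed (C4H10 must end up as a product): +687.7 kcal
Since enthalpy is a state function, ΔHrxn = (-349.0) + (-934.5) + (+687.7) = -595.8 kcal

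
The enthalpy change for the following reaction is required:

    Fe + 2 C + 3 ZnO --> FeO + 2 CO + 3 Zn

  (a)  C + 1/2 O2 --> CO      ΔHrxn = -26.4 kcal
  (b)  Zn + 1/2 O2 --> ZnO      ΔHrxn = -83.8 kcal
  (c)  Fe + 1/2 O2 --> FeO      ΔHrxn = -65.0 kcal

(a) × 2: (2)·(-26.4) = -52.8 kcal
(b) reversed and × 3: (-3)·(-83.8) = +251.4 kcal
(c) as written: -65.0 kcal
Combining the equations, ΔHrxn = (2)·(-26.4) + (-3)·(-83.8) + (1)·(-65.0) = 133.6 kcal

ΔHrxn = 133.6 kcal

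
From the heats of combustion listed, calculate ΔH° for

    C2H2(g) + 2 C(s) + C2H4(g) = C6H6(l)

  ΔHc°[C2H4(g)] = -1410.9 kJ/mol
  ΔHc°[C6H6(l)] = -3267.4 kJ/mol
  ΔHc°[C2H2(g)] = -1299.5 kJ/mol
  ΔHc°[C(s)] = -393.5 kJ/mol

ΔH° = -230.0 kJ/mol

Using ΔH = Σ nΔHc°(reactants) − Σ nΔHc°(products):
= [1·(-1299.5) + 2·(-393.5) + 1·(-1410.9)] − [1·(-3267.4)]
= -230.0 kJ/mol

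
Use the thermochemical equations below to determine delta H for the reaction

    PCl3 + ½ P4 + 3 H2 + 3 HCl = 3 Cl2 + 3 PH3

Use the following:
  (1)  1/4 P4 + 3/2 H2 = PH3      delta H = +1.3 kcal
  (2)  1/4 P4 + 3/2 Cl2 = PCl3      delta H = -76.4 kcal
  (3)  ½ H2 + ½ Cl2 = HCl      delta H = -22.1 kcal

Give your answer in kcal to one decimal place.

delta H = 146.6 kcal

(1) × 3: (3)·(+1.3) = +3.9 kcal
(2) reversed: +76.4 kcal
(3) reversed and × 3: (-3)·(-22.1) = +66.3 kcal
Combining the equations, delta H = (+3.9) + (+76.4) + (+66.3) = 146.6 kcal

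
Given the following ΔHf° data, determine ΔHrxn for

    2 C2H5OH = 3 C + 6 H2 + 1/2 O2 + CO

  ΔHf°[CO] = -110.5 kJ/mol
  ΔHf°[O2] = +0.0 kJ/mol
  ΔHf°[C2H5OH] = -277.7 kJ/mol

ΔHrxn = 444.9 kJ/mol

ΔH°rxn = Σ nΔHf°(products) − Σ nΔHf°(reactants).
Products: 3·(+0.0) + 6·(+0.0) + 1/2·(+0.0) + 1·(-110.5) = -110.5
Reactants: 2·(-277.7) = -555.4
ΔHrxn = (-110.5) − (-555.4) = 444.9 kJ/mol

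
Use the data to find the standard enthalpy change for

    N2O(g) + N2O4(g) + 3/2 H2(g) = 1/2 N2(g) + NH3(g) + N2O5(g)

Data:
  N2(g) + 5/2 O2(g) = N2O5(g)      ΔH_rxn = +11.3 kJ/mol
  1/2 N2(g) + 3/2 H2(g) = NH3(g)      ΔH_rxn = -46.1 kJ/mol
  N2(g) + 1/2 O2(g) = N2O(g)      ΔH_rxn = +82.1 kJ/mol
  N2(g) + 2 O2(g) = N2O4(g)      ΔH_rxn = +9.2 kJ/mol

ΔH_rxn = -126.1 kJ/mol

equation 1 as written (N2O5(g) already on the product side): +11.3 kJ/mol
equation 2 as written (NH3(g) already on the product side): -46.1 kJ/mol
equation 3 reversed (N2O(g) must end up as a reactant): -82.1 kJ/mol
equation 4 reversed (N2O4(g) must end up as a reactant): -9.2 kJ/mol
ΔH_rxn = (1)·(+11.3) + (1)·(-46.1) + (-1)·(+82.1) + (-1)·(+9.2) = -126.1 kJ/mol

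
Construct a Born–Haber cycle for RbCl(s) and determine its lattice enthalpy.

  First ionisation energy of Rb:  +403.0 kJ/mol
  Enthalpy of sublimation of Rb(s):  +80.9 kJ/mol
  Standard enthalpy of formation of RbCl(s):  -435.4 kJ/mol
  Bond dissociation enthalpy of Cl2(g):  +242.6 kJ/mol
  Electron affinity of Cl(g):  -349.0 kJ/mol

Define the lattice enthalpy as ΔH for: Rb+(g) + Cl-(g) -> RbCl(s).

U = -691.6 kJ/mol

ΔHf° = 1·ΔHsub + 1·(ΣIE) + 1/2·D(Cl2) + 1·EA + U
-435.4 = 1·(+80.9) + 1·(+403.0) + 1/2·(+242.6) + 1·(-349.0) + U
U = -435.4 − (+256.2) = -691.6 kJ/mol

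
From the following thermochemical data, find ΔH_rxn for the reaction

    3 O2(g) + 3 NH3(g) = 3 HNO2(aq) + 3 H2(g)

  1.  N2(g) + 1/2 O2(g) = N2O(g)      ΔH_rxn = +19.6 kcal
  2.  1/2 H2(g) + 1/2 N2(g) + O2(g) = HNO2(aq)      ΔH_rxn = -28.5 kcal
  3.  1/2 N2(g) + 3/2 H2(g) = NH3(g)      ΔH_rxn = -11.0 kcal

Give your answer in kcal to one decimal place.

eq. 1: not needed.
eq. 2 × 3: (3)·(-28.5) = -85.5 kcal
eq. 3 reversed and × 3: (-3)·(-11.0) = +33.0 kcal
ΔH_rxn = (3)·(-28.5) + (-3)·(-11.0) = -52.5 kcal

ΔH_rxn = -52.5 kcal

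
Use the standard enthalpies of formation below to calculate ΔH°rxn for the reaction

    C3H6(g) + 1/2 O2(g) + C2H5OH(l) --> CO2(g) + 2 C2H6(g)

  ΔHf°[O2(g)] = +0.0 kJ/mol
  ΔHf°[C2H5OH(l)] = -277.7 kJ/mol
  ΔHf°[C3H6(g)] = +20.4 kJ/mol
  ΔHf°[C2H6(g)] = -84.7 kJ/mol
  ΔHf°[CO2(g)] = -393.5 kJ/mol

Products: 1·(-393.5) + 2·(-84.7) = -562.9
Reactants: 1·(+20.4) + 1/2·(+0.0) + 1·(-277.7) = -257.3
ΔH°rxn = (-562.9) − (-257.3) = -305.6 kJ/mol

ΔH°rxn = -305.6 kJ/mol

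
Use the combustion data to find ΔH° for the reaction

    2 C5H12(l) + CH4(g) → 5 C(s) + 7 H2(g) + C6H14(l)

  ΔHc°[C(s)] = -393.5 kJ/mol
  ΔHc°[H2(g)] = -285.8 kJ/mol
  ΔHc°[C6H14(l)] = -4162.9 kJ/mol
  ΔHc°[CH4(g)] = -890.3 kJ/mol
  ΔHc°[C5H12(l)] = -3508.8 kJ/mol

ΔH° = 223.1 kJ/mol

Using ΔH = Σ nΔHc°(reactants) − Σ nΔHc°(products):
= [2·(-3508.8) + 1·(-890.3)] − [5·(-393.5) + 7·(-285.8) + 1·(-4162.9)]
= 223.1 kJ/mol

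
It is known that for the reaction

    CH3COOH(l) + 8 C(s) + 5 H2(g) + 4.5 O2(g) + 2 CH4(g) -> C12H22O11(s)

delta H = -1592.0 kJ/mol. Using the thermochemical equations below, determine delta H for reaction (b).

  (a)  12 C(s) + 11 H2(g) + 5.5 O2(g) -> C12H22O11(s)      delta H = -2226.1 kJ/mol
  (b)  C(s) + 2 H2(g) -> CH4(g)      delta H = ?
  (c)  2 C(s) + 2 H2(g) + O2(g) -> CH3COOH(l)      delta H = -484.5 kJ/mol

delta H = -74.8 kJ/mol

(a) as written: -2226.1 kJ/mol
(b) reversed and × 2: contributes −2·x
(c) reversed: +484.5 kJ/mol
-1592.0 = (-2226.1) + (+484.5) − 2·x
x = (-1592.0 − (-1741.6)) / (-2) = -74.8 kJ/mol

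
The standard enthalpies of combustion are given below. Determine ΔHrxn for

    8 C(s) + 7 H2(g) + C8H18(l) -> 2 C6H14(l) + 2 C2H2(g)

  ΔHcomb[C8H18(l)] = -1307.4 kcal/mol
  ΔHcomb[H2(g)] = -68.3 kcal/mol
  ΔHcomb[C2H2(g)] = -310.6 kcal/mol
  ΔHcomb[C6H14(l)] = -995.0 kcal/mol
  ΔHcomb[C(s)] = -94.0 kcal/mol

ΔHrxn = 73.7 kcal/mol

With combustion enthalpies, reactants minus products:
= [8·(-94.0) + 7·(-68.3) + 1·(-1307.4)] − [2·(-995.0) + 2·(-310.6)]
= 73.7 kcal/mol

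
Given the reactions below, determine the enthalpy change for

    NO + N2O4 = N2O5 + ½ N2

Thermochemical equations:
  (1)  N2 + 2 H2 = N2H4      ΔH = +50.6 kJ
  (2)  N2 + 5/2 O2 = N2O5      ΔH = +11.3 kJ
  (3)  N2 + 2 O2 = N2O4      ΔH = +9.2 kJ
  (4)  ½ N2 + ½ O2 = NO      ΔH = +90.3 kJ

ΔH = -88.2 kJ

(1): not needed.
(2) as written: +11.3 kJ
(3) reversed: -9.2 kJ
(4) reversed: -90.3 kJ
ΔH = (+11.3) + (-9.2) + (-90.3) = -88.2 kJ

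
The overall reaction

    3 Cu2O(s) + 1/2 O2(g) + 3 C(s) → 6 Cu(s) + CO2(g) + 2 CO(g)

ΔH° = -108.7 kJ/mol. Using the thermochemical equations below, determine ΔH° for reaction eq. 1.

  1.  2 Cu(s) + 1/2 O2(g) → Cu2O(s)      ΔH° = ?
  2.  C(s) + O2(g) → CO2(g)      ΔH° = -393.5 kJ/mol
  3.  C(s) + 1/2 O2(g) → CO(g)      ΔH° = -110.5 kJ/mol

ΔH° = -168.6 kJ/mol

eq. 1 reversed and × 3: contributes −3·x
eq. 2 as written: -393.5 kJ/mol
eq. 3 × 2: (2)·(-110.5) = -221.0 kJ/mol
-108.7 = (-393.5) + (-221.0) − 3·x
x = (-108.7 − (-614.5)) / (-3) = -168.6 kJ/mol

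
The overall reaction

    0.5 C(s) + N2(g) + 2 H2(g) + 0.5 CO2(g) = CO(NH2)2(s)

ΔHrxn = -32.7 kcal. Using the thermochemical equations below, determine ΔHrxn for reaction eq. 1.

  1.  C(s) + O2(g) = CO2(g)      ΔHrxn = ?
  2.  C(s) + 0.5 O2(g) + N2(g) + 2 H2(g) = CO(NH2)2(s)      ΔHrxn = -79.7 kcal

ΔHrxn = -94.0 kcal

eq. 1 reversed and × 1/2 (reverse to put CO2(g) on the reactant side; ×1/2 to match 1/2 CO2(g) in the target): contributes −1/2·x
eq. 2 as written (CO(NH2)2(s) already on the product side): -79.7 kcal
-32.7 = (-79.7) − 1/2·x
x = (-32.7 − (-79.7)) / (-1/2) = -94.0 kcal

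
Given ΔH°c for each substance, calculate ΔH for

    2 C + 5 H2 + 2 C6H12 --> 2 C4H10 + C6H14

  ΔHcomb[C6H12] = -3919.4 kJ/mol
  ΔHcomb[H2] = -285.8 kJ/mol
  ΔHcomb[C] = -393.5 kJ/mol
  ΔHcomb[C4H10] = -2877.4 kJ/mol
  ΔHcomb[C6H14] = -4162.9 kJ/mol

Using ΔH = Σ nΔHc°(reactants) − Σ nΔHc°(products):
= [2·(-393.5) + 5·(-285.8) + 2·(-3919.4)] − [2·(-2877.4) + 1·(-4162.9)]
= -137.1 kJ/mol

ΔH = -137.1 kJ/mol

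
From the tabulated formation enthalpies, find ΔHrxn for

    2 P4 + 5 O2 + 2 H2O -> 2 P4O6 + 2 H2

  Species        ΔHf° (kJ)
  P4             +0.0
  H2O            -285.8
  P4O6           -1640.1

Products: 2·(-1640.1) + 2·(+0.0) = -3280.2
Reactants: 2·(+0.0) + 5·(+0.0) + 2·(-285.8) = -571.6
ΔHrxn = (-3280.2) − (-571.6) = -2708.6 kJ

ΔHrxn = -2708.6 kJ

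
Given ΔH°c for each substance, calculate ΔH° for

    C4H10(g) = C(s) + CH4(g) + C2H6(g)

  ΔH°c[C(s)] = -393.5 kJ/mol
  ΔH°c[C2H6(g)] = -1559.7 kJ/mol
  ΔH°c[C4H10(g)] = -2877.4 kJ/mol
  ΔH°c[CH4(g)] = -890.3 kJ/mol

ΔH° = -33.9 kJ/mol

With combustion enthalpies, reactants minus products:
= [1·(-2877.4)] − [1·(-393.5) + 1·(-890.3) + 1·(-1559.7)]
= -33.9 kJ/mol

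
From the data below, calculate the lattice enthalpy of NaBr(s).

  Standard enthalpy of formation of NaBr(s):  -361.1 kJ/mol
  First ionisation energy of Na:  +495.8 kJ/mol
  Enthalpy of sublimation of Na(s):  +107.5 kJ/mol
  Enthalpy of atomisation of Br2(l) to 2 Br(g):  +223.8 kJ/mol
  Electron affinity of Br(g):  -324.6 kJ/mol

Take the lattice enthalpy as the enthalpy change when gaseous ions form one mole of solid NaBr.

U = -751.7 kJ/mol

ΔHf° = 1·ΔHsub + 1·(ΣIE) + 1/2·D(Br2) + 1·EA + U
-361.1 = 1·(+107.5) + 1·(+495.8) + 1/2·(+223.8) + 1·(-324.6) + U
U = -361.1 − (+390.6) = -751.7 kJ/mol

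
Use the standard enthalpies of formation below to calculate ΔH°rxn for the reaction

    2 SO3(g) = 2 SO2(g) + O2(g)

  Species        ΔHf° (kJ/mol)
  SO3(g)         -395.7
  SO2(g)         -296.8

ΔH°rxn = 197.8 kJ/mol

Products: 2·(-296.8) + 1·(+0.0) = -593.6
Reactants: 2·(-395.7) = -791.4
ΔH°rxn = (-593.6) − (-791.4) = 197.8 kJ/mol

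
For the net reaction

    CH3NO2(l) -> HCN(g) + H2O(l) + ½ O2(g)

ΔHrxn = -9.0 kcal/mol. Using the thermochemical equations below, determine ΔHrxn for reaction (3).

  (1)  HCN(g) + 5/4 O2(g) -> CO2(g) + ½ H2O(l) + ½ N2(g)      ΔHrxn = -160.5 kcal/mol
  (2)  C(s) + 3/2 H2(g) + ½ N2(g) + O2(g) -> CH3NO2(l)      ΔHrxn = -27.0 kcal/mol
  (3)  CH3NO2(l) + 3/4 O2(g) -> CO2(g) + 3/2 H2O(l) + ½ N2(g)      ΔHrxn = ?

(1) reversed: +160.5 kcal/mol
(2): not needed.
(3) as written: contributes x
-9.0 = (+160.5) + x
x = (-9.0 − (+160.5)) / (1) = -169.5 kcal/mol

ΔHrxn = -169.5 kcal/mol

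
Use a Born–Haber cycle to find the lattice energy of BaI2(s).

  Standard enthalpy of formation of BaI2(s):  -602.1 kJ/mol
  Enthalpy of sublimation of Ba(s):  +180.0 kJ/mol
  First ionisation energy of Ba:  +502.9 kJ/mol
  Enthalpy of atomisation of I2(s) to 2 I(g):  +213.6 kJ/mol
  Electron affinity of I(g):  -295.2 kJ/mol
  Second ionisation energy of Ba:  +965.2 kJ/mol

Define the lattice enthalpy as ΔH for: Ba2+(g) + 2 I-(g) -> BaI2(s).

U = -1873.4 kJ/mol

ΔHf° = 1·ΔHsub + 1·(ΣIE) + 1·D(I2) + 2·EA + U
-602.1 = 1·(+180.0) + 1·(+1468.1) + 1·(+213.6) + 2·(-295.2) + U
U = -602.1 − (+1271.3) = -1873.4 kJ/mol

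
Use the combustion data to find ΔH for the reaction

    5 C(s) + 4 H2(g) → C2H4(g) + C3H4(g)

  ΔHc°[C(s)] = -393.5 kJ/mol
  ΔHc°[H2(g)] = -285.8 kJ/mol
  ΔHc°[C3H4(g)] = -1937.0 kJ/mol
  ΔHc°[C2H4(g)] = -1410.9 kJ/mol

ΔH = 237.2 kJ/mol

Using ΔH = Σ nΔHc°(reactants) − Σ nΔHc°(products):
= [5·(-393.5) + 4·(-285.8)] − [1·(-1410.9) + 1·(-1937.0)]
= 237.2 kJ/mol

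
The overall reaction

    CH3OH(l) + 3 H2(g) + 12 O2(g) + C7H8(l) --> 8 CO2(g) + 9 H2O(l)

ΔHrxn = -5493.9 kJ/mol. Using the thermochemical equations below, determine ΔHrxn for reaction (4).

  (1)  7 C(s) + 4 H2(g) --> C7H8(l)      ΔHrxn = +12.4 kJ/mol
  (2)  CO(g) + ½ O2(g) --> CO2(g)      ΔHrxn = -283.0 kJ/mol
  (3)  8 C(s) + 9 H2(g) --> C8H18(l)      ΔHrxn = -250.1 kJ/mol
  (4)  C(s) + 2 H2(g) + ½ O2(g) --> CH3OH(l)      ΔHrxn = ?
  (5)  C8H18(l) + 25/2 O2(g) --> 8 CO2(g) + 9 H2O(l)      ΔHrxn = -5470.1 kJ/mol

(1) reversed (reverse to put C7H8(l) on the reactant side): -12.4 kJ/mol
(2): not needed (CO(g) appears nowhere else).
(3) as written: -250.1 kJ/mol
(4) reversed (reverse to put CH3OH(l) on the reactant side): contributes −x
(5) as written (H2O(l) already on the product side): -5470.1 kJ/mol
-5493.9 = (-12.4) + (-250.1) + (-5470.1) − x
x = (-5493.9 − (-5732.6)) / (-1) = -238.7 kJ/mol

ΔHrxn = -238.7 kJ/mol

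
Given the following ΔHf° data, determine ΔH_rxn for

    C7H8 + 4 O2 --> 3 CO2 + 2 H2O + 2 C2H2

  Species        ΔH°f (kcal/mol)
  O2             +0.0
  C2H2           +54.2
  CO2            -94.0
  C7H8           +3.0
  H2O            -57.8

ΔH_rxn = -292.2 kcal/mol

Products: 3·(-94.0) + 2·(-57.8) + 2·(+54.2) = -289.2
Reactants: 1·(+3.0) + 4·(+0.0) = +3.0
ΔH_rxn = (-289.2) − (+3.0) = -292.2 kcal/mol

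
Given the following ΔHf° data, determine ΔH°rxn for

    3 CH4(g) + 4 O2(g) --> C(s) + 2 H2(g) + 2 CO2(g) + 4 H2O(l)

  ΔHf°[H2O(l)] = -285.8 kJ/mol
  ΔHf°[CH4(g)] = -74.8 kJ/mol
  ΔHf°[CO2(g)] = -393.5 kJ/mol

ΔH°rxn = -1705.8 kJ/mol

Products: 1·(+0.0) + 2·(+0.0) + 2·(-393.5) + 4·(-285.8) = -1930.2
Reactants: 3·(-74.8) + 4·(+0.0) = -224.4
ΔH°rxn = (-1930.2) − (-224.4) = -1705.8 kJ/mol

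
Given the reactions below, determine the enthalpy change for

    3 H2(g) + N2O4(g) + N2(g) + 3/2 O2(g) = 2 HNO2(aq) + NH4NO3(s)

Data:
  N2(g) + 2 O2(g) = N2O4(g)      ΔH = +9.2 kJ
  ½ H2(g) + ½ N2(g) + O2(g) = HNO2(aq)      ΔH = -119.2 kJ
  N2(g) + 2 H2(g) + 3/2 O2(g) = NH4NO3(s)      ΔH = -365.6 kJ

ΔH = -613.2 kJ

equation 1 reversed: -9.2 kJ
equation 2 × 2: (2)·(-119.2) = -238.4 kJ
equation 3 as written: -365.6 kJ
ΔH = (-9.2) + (-238.4) + (-365.6) = -613.2 kJ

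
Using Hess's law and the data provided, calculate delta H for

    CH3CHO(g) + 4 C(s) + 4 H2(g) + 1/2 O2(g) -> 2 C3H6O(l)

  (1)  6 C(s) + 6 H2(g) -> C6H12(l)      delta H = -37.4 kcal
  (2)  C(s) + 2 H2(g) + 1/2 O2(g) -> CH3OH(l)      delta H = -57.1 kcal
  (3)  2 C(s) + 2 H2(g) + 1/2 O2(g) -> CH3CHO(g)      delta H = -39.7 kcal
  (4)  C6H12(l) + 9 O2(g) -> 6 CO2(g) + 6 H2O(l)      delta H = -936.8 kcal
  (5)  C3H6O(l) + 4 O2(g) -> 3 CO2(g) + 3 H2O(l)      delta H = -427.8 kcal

delta H = -78.9 kcal

(1) as written: -37.4 kcal
(2): not needed.
(3) reversed: +39.7 kcal
(4) as written: -936.8 kcal
(5) reversed and × 2: (-2)·(-427.8) = +855.6 kcal
delta H = (-37.4) + (+39.7) + (-936.8) + (+855.6) = -78.9 kcal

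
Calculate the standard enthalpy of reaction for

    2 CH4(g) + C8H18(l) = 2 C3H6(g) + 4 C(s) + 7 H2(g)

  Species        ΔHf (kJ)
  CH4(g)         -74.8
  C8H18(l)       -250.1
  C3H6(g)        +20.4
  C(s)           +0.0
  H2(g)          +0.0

ΔH°rxn = Σ nΔHf°(products) − Σ nΔHf°(reactants).
Products: 2·(+20.4) + 4·(+0.0) + 7·(+0.0) = +40.8
Reactants: 2·(-74.8) + 1·(-250.1) = -399.7
ΔHrxn = (+40.8) − (-399.7) = 440.5 kJ

ΔHrxn = 440.5 kJ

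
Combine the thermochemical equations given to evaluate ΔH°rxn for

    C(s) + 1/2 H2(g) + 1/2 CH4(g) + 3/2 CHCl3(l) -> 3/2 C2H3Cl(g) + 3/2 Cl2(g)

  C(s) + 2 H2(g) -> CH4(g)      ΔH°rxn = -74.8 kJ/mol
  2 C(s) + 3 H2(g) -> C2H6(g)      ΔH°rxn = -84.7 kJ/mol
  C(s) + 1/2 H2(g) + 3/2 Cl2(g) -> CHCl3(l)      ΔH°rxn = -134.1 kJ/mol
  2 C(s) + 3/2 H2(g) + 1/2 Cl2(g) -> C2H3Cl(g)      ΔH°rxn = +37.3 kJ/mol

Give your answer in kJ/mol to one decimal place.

equation 1 reversed and × 1/2 (reverse to put CH4(g) on the reactant side; ×1/2 to match 1/2 CH4(g) in the target): (-1/2)·(-74.8) = +37.4 kJ/mol
equation 2: not needed (C2H6(g) appears nowhere else).
equation 3 reversed and × 3/2 (CHCl3(l) must end up as a reactant; scale by 3/2 for the 3/2 CHCl3(l)): (-3/2)·(-134.1) = +201.15 kJ/mol
equation 4 × 3/2 (×3/2 to match 3/2 C2H3Cl(g) in the target): (3/2)·(+37.3) = +55.95 kJ/mol
ΔH°rxn = (-1/2)·(-74.8) + (-3/2)·(-134.1) + (3/2)·(+37.3) = 294.5 kJ/mol

ΔH°rxn = 294.5 kJ/mol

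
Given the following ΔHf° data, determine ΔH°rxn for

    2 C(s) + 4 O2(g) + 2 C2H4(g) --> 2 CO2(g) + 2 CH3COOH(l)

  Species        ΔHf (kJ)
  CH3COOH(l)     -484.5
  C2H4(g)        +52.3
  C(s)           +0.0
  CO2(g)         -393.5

ΔH°rxn = -1860.6 kJ

ΔH°rxn = Σ nΔHf°(products) − Σ nΔHf°(reactants).
Products: 2·(-393.5) + 2·(-484.5) = -1756.0
Reactants: 2·(+0.0) + 4·(+0.0) + 2·(+52.3) = +104.6
ΔH°rxn = (-1756.0) − (+104.6) = -1860.6 kJ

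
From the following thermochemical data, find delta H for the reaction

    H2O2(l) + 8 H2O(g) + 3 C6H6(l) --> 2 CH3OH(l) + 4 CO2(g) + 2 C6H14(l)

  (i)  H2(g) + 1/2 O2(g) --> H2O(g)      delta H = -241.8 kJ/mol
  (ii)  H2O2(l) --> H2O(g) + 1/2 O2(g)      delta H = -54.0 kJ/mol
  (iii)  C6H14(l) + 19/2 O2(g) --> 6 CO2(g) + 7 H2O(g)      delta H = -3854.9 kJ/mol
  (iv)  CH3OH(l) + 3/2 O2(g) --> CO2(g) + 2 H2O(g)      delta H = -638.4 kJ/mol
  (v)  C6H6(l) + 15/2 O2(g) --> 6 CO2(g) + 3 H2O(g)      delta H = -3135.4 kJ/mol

delta H = -473.6 kJ/mol

(i): not needed (H2(g) appears nowhere else).
(ii) as written (H2O2(l) already on the reactant side): -54.0 kJ/mol
(iii) reversed and × 2 (reverse to put C6H14(l) on the product side; ×2 to match 2 C6H14(l) in the target): (-2)·(-3854.9) = +7709.8 kJ/mol
(iv) reversed and × 2 (reverse to put CH3OH(l) on the product side; ×2 to match 2 CH3OH(l) in the target): (-2)·(-638.4) = +1276.8 kJ/mol
(v) × 3 (×3 to match 3 C6H6(l) in the target): (3)·(-3135.4) = -9406.2 kJ/mol
By Hess's law, delta H = (-54.0) + (+7709.8) + (+1276.8) + (-9406.2) = -473.6 kJ/mol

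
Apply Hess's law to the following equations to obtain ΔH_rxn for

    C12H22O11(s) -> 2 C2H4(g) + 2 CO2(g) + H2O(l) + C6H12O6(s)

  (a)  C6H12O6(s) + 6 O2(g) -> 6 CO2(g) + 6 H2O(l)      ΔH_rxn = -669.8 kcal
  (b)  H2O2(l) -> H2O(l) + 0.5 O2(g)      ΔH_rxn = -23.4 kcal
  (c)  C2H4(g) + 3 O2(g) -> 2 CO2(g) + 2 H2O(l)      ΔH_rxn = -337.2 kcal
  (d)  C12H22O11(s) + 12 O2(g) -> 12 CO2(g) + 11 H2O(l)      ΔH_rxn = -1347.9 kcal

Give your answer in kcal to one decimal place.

(a) reversed: +669.8 kcal
(b): not needed.
(c) reversed and × 2: (-2)·(-337.2) = +674.4 kcal
(d) as written: -1347.9 kcal
Summing the manipulated equations, ΔH_rxn = (+669.8) + (+674.4) + (-1347.9) = -3.7 kcal

ΔH_rxn = -3.7 kcal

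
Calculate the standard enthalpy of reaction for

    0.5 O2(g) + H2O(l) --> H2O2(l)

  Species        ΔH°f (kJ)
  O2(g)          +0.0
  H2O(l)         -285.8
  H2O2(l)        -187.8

ΔH°rxn = Σ nΔHf°(products) − Σ nΔHf°(reactants).
Products: 1·(-187.8) = -187.8
Reactants: 1/2·(+0.0) + 1·(-285.8) = -285.8
ΔH° = (-187.8) − (-285.8) = 98.0 kJ

ΔH° = 98.0 kJ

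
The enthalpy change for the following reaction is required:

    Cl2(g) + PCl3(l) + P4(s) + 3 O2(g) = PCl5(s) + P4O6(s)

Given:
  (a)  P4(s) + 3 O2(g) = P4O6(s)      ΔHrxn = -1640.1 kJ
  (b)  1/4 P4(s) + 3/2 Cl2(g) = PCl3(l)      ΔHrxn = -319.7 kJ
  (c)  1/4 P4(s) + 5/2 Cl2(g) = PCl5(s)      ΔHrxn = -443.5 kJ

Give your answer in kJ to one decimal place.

ΔHrxn = -1763.9 kJ

(a) as written: -1640.1 kJ
(b) reversed: +319.7 kJ
(c) as written: -443.5 kJ
Summing the manipulated equations, ΔHrxn = (1)·(-1640.1) + (-1)·(-319.7) + (1)·(-443.5) = -1763.9 kJ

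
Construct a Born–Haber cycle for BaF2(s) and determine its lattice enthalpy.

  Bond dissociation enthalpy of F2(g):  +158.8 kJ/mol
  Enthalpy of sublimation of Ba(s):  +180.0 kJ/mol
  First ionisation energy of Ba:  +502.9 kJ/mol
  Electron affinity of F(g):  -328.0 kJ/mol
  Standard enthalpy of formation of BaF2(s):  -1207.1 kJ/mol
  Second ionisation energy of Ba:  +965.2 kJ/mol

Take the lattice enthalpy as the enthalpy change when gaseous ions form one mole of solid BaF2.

ΔHf° = 1·ΔHsub + 1·(ΣIE) + 1·D(F2) + 2·EA + U
-1207.1 = 1·(+180.0) + 1·(+1468.1) + 1·(+158.8) + 2·(-328.0) + U
U = -1207.1 − (+1150.9) = -2358.0 kJ/mol

U = -2358.0 kJ/mol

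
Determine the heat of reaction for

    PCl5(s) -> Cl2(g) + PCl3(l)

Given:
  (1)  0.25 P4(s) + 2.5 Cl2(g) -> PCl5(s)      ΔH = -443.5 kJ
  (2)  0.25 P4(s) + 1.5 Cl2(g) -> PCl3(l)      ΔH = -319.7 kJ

(1) reversed (PCl5(s) must end up as a reactant): +443.5 kJ
(2) as written (PCl3(l) already on the product side): -319.7 kJ
Combining the equations, ΔH = (+443.5) + (-319.7) = 123.8 kJ

ΔH = 123.8 kJ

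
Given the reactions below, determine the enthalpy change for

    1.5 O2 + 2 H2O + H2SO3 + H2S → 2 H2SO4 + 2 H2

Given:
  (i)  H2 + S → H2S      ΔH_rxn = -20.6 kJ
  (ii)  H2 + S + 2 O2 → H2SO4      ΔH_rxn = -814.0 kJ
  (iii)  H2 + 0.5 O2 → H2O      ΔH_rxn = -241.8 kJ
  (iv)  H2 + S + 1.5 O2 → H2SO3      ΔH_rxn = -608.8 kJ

(i) reversed (reverse to put H2S on the reactant side): +20.6 kJ
(ii) × 2 (×2 to match 2 H2SO4 in the target): (2)·(-814.0) = -1628.0 kJ
(iii) reversed and × 2 (H2O must end up as a reactant; ×2 to match 2 H2O in the target): (-2)·(-241.8) = +483.6 kJ
(iv) reversed (H2SO3 must end up as a reactant): +608.8 kJ
ΔH_rxn = (-1)·(-20.6) + (2)·(-814.0) + (-2)·(-241.8) + (-1)·(-608.8) = -515.0 kJ

ΔH_rxn = -515.0 kJ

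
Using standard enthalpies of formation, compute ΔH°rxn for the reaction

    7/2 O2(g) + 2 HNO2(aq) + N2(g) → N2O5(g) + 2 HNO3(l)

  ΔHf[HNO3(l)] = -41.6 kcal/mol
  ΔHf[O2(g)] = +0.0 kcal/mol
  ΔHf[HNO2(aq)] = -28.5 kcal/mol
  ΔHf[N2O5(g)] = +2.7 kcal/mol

Products: 1·(+2.7) + 2·(-41.6) = -80.5
Reactants: 7/2·(+0.0) + 2·(-28.5) + 1·(+0.0) = -57.0
ΔH°rxn = (-80.5) − (-57.0) = -23.5 kcal/mol

ΔH°rxn = -23.5 kcal/mol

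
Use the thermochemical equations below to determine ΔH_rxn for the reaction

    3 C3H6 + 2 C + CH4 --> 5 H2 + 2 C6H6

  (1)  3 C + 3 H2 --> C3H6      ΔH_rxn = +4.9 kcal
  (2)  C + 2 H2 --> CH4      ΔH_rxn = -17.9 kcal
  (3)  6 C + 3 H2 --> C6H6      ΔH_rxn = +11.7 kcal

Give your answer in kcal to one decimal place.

ΔH_rxn = 26.6 kcal

(1) reversed and × 3: (-3)·(+4.9) = -14.7 kcal
(2) reversed: +17.9 kcal
(3) × 2: (2)·(+11.7) = +23.4 kcal
Summing the manipulated equations, ΔH_rxn = (-14.7) + (+17.9) + (+23.4) = 26.6 kcal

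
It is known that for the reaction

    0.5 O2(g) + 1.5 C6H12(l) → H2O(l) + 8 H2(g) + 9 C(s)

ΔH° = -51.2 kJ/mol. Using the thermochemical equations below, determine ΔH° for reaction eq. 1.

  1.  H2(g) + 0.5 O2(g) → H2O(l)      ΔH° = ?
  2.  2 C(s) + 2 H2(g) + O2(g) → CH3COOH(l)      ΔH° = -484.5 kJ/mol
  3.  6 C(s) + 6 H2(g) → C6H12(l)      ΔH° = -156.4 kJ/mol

eq. 1 as written: contributes x
eq. 2: not needed.
eq. 3 reversed and × 3/2: (-3/2)·(-156.4) = +234.6 kJ/mol
-51.2 = (+234.6) + x
x = (-51.2 − (+234.6)) / (1) = -285.8 kJ/mol

ΔH° = -285.8 kJ/mol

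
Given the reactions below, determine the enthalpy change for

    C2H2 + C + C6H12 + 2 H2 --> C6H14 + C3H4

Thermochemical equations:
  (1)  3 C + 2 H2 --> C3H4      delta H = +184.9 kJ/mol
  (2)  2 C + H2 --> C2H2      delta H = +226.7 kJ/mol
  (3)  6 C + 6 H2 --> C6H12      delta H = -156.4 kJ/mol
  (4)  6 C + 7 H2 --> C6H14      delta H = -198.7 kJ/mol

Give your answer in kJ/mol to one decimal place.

delta H = -84.1 kJ/mol

(1) as written: +184.9 kJ/mol
(2) reversed: -226.7 kJ/mol
(3) reversed: +156.4 kJ/mol
(4) as written: -198.7 kJ/mol
delta H = (+184.9) + (-226.7) + (+156.4) + (-198.7) = -84.1 kJ/mol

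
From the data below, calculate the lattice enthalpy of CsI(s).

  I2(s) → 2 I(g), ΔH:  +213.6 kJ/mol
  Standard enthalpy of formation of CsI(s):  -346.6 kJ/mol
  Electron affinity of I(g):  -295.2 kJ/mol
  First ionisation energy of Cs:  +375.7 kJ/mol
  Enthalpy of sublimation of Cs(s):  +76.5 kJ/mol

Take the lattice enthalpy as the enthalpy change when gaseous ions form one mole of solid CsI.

ΔHf° = 1·ΔHsub + 1·(ΣIE) + 1/2·D(I2) + 1·EA + U
-346.6 = 1·(+76.5) + 1·(+375.7) + 1/2·(+213.6) + 1·(-295.2) + U
U = -346.6 − (+263.8) = -610.4 kJ/mol

U = -610.4 kJ/mol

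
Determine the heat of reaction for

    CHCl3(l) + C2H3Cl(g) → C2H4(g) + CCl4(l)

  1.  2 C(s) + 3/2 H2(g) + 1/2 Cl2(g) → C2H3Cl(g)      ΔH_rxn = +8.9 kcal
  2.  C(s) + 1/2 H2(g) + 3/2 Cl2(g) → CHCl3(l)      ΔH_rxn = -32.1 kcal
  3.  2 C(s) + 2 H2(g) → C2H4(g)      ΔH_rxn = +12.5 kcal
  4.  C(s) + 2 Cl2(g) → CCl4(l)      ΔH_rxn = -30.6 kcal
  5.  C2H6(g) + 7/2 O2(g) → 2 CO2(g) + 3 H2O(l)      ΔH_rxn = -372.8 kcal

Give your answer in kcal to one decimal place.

eq. 1 reversed: -8.9 kcal
eq. 2 reversed: +32.1 kcal
eq. 3 as written: +12.5 kcal
eq. 4 as written: -30.6 kcal
eq. 5: not needed.
By Hess's law, ΔH_rxn = (-1)·(+8.9) + (-1)·(-32.1) + (1)·(+12.5) + (1)·(-30.6) = 5.1 kcal

ΔH_rxn = 5.1 kcal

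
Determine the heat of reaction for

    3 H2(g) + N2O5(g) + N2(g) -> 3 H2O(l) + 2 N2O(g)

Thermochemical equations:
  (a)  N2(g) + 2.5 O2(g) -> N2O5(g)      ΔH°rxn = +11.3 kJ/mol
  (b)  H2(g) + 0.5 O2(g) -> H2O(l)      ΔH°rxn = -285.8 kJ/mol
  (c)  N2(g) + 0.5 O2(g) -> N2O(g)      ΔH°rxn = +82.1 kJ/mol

(a) reversed (reverse to put N2O5(g) on the reactant side): -11.3 kJ/mol
(b) × 3 (×3 to match 3 H2O(l) in the target): (3)·(-285.8) = -857.4 kJ/mol
(c) × 2 (×2 to match 2 N2O(g) in the target): (2)·(+82.1) = +164.2 kJ/mol
ΔH°rxn = (-11.3) + (-857.4) + (+164.2) = -704.5 kJ/mol

ΔH°rxn = -704.5 kJ/mol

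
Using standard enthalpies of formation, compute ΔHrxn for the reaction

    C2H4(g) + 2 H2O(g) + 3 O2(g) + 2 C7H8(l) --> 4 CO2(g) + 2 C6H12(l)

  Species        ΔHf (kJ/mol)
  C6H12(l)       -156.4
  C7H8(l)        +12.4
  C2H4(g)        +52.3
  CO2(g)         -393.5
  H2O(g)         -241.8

ΔHrxn = -1480.3 kJ/mol

ΔH°rxn = Σ nΔHf°(products) − Σ nΔHf°(reactants).
Products: 4·(-393.5) + 2·(-156.4) = -1886.8
Reactants: 1·(+52.3) + 2·(-241.8) + 3·(+0.0) + 2·(+12.4) = -406.5
ΔHrxn = (-1886.8) − (-406.5) = -1480.3 kJ/mol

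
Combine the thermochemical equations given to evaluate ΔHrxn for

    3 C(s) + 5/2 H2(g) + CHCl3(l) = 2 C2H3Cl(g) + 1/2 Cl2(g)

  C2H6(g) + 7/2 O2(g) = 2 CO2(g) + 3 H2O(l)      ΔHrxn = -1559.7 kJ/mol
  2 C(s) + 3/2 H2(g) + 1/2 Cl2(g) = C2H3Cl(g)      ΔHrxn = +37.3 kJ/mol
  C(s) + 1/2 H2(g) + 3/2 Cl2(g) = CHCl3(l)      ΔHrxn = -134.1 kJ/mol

equation 1: not needed.
equation 2 × 2: (2)·(+37.3) = +74.6 kJ/mol
equation 3 reversed: +134.1 kJ/mol
ΔHrxn = (+74.6) + (+134.1) = 208.7 kJ/mol

ΔHrxn = 208.7 kJ/mol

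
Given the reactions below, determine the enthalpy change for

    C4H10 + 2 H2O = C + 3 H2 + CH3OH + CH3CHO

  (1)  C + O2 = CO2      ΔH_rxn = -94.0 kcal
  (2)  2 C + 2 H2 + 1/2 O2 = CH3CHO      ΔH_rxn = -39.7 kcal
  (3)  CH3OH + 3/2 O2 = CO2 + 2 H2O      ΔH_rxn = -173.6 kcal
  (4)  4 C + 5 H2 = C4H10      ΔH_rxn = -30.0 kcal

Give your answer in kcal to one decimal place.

ΔH_rxn = 69.9 kcal

(1) as written: -94.0 kcal
(2) as written: -39.7 kcal
(3) reversed: +173.6 kcal
(4) reversed: +30.0 kcal
Since enthalpy is a state function, ΔH_rxn = (-94.0) + (-39.7) + (+173.6) + (+30.0) = 69.9 kcal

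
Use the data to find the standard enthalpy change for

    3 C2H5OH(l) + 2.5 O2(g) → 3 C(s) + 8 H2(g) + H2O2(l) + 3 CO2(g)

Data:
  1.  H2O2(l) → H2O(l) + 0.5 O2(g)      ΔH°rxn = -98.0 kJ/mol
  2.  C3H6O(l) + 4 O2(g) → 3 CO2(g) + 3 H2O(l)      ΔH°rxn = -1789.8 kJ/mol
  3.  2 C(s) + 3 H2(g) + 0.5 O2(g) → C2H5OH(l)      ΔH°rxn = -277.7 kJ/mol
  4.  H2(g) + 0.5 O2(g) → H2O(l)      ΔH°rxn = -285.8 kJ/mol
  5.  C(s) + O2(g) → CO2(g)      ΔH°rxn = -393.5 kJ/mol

eq. 1 reversed (reverse to put H2O2(l) on the product side): +98.0 kJ/mol
eq. 2: not needed (C3H6O(l) appears nowhere else).
eq. 3 reversed and × 3 (C2H5OH(l) must end up as a reactant; scale by 3 for the 3 C2H5OH(l)): (-3)·(-277.7) = +833.1 kJ/mol
eq. 4 as written: -285.8 kJ/mol
eq. 5 × 3: (3)·(-393.5) = -1180.5 kJ/mol
ΔH°rxn = (-1)·(-98.0) + (-3)·(-277.7) + (1)·(-285.8) + (3)·(-393.5) = -535.2 kJ/mol

ΔH°rxn = -535.2 kJ/mol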